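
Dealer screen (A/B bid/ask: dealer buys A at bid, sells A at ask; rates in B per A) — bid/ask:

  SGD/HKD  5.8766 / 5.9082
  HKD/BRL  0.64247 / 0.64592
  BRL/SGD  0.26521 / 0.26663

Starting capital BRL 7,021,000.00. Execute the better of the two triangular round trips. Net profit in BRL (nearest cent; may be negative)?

Net profit: BRL 9,202.79

Best loop BRL → SGD → HKD → BRL:
BRL 7,021,000.00 × 0.26521 (sell BRL at bid) = SGD 1,862,039.41
SGD 1,862,039.41 × 5.8766 (sell SGD at bid) = HKD 10,942,460.80
HKD 10,942,460.80 × 0.64247 (sell HKD at bid) = BRL 7,030,202.79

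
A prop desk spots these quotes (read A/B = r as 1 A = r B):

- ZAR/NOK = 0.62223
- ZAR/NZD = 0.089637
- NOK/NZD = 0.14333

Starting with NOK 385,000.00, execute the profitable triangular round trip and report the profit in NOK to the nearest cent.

Profit: NOK 1,954.58

Profitable loop is NOK → ZAR → NZD → NOK:
NOK 385,000.00 ÷ 0.62223 = ZAR 618,742.27
ZAR 618,742.27 × 0.089637 = NZD 55,462.20
NZD 55,462.20 ÷ 0.14333 = NOK 386,954.58
Profit = NOK 386,954.58 − NOK 385,000.00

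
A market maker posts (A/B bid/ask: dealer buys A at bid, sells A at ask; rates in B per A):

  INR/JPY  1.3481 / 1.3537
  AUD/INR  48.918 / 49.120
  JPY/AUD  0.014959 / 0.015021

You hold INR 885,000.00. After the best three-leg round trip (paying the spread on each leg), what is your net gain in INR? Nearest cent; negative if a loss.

Best loop INR → AUD → JPY → INR:
INR 885,000.00 ÷ 49.120 (buy AUD at ask) = AUD 18,017.10
AUD 18,017.10 ÷ 0.015021 (buy JPY at ask) = JPY 1,199,461
JPY 1,199,461 ÷ 1.3537 (buy INR at ask) = INR 886,061.03

Net profit: INR 1,061.03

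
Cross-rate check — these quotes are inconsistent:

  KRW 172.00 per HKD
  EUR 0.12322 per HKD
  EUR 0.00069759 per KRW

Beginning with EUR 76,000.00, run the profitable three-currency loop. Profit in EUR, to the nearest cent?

Profit: EUR 2,048.78

Profitable loop is EUR → KRW → HKD → EUR:
EUR 76,000.00 ÷ 0.00069759 = KRW 108,946,516
KRW 108,946,516 ÷ 172.00 = HKD 633,409.98
HKD 633,409.98 × 0.12322 = EUR 78,048.78
Profit = EUR 78,048.78 − EUR 76,000.00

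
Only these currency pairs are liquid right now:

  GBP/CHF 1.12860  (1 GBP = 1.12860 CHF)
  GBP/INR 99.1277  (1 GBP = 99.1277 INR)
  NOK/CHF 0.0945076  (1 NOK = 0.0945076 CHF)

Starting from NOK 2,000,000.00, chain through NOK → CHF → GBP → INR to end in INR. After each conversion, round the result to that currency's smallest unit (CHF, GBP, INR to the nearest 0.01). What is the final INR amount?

INR 16,601,667.31

NOK 2,000,000.00 × 0.0945076 = CHF 189,015.20
CHF 189,015.20 ÷ 1.12860 = GBP 167,477.58
GBP 167,477.58 × 99.1277 = INR 16,601,667.31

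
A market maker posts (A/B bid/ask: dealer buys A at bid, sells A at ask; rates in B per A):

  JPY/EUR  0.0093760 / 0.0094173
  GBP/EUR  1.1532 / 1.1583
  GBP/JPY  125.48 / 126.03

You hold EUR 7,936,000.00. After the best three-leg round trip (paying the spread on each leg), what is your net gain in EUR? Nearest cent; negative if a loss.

Net profit: EUR 124,699.14

Best loop EUR → GBP → JPY → EUR:
EUR 7,936,000.00 ÷ 1.1583 (buy GBP at ask) = GBP 6,851,420.18
GBP 6,851,420.18 × 125.48 (sell GBP at bid) = JPY 859,716,205
JPY 859,716,205 × 0.0093760 (sell JPY at bid) = EUR 8,060,699.14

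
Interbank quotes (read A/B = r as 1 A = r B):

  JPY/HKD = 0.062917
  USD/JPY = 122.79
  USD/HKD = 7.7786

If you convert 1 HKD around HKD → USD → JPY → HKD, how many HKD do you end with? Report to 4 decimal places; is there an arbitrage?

0.9932 (arbitrage exists)

Around HKD → USD → JPY → HKD: 1 ÷ 7.7786 × 122.79 × 0.062917 = 0.993184
Product < 1; profitable direction is HKD → JPY → USD → HKD.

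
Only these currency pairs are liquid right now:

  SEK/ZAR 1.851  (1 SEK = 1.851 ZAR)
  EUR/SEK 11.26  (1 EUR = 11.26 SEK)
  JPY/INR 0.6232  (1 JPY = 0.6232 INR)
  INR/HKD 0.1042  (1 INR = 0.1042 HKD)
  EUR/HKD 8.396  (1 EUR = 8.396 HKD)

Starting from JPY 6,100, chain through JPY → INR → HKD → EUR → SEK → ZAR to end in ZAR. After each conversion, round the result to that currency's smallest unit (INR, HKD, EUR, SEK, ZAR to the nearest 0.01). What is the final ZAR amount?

ZAR 983.34

JPY 6,100 × 0.6232 = INR 3,801.52
INR 3,801.52 × 0.1042 = HKD 396.12
HKD 396.12 ÷ 8.396 = EUR 47.18
EUR 47.18 × 11.26 = SEK 531.25
SEK 531.25 × 1.851 = ZAR 983.34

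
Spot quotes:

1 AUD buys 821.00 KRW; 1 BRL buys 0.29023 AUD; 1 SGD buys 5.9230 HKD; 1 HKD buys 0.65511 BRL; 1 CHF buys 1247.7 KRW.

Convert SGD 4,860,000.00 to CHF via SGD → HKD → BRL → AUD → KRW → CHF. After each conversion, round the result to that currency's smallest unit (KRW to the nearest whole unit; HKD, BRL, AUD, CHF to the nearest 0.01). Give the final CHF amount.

SGD 4,860,000.00 × 5.9230 = HKD 28,785,780.00
HKD 28,785,780.00 × 0.65511 = BRL 18,857,852.34
BRL 18,857,852.34 × 0.29023 = AUD 5,473,114.48
AUD 5,473,114.48 × 821.00 = KRW 4,493,426,988
KRW 4,493,426,988 ÷ 1247.7 = CHF 3,601,368.11

CHF 3,601,368.11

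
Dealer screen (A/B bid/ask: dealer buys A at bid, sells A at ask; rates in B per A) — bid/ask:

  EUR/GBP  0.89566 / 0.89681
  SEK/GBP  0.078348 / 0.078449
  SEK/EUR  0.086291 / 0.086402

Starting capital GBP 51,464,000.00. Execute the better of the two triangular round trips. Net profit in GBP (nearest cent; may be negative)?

Net profit: GBP 572,396.63

Best loop GBP → EUR → SEK → GBP:
GBP 51,464,000.00 ÷ 0.89681 (buy EUR at ask) = EUR 57,385,622.37
EUR 57,385,622.37 ÷ 0.086402 (buy SEK at ask) = SEK 664,170,069.82
SEK 664,170,069.82 × 0.078348 (sell SEK at bid) = GBP 52,036,396.63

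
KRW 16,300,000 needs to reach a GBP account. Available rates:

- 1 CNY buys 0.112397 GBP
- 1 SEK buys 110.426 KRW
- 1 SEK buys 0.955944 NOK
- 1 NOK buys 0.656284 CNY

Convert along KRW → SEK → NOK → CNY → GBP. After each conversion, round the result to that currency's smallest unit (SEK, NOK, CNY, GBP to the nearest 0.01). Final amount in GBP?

GBP 10,408.67

KRW 16,300,000 ÷ 110.426 = SEK 147,610.16
SEK 147,610.16 × 0.955944 = NOK 141,107.05
NOK 141,107.05 × 0.656284 = CNY 92,606.30
CNY 92,606.30 × 0.112397 = GBP 10,408.67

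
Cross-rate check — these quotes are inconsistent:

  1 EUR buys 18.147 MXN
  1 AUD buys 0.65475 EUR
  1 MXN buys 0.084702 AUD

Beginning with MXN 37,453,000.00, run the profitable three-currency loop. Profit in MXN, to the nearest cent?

Profitable loop is MXN → AUD → EUR → MXN:
MXN 37,453,000.00 × 0.084702 = AUD 3,172,344.01
AUD 3,172,344.01 × 0.65475 = EUR 2,077,092.24
EUR 2,077,092.24 × 18.147 = MXN 37,692,992.84
Profit = MXN 37,692,992.84 − MXN 37,453,000.00

Profit: MXN 239,992.84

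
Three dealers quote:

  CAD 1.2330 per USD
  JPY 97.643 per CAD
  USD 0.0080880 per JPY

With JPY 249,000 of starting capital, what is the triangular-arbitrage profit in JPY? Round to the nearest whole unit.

Profitable loop is JPY → CAD → USD → JPY:
JPY 249,000 ÷ 97.643 = CAD 2,550.11
CAD 2,550.11 ÷ 1.2330 = USD 2,068.21
USD 2,068.21 ÷ 0.0080880 = JPY 255,714
Profit = JPY 255,714 − JPY 249,000

Profit: JPY 6,714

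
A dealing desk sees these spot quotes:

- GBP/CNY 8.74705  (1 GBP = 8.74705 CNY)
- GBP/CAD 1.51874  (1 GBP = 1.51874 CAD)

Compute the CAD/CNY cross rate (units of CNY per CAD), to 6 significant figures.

CAD/CNY = 5.75941

1 CAD ÷ 1.51874 = 0.658441 GBP
0.658441 GBP × 8.74705 = 5.75941 CNY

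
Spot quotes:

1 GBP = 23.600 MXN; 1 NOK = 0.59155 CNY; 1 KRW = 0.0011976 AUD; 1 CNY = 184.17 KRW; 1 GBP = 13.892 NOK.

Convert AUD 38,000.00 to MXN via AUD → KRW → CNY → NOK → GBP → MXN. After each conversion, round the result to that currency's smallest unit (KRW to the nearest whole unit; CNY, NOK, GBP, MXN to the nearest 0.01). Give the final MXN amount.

MXN 494,776.12

AUD 38,000.00 ÷ 0.0011976 = KRW 31,730,127
KRW 31,730,127 ÷ 184.17 = CNY 172,287.16
CNY 172,287.16 ÷ 0.59155 = NOK 291,247.00
NOK 291,247.00 ÷ 13.892 = GBP 20,965.09
GBP 20,965.09 × 23.600 = MXN 494,776.12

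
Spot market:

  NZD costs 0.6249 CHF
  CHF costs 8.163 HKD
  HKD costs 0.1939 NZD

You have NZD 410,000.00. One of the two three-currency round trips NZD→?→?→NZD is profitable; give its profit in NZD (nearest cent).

Profitable loop is NZD → HKD → CHF → NZD:
NZD 410,000.00 ÷ 0.1939 = HKD 2,114,492.01
HKD 2,114,492.01 ÷ 8.163 = CHF 259,033.69
CHF 259,033.69 ÷ 0.6249 = NZD 414,520.23
Profit = NZD 414,520.23 − NZD 410,000.00

Profit: NZD 4,520.23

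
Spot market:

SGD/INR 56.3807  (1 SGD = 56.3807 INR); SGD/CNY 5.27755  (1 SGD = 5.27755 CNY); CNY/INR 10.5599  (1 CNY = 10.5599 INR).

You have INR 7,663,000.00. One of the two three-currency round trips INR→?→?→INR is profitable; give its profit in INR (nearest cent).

Profitable loop is INR → CNY → SGD → INR:
INR 7,663,000.00 ÷ 10.5599 = CNY 725,669.75
CNY 725,669.75 ÷ 5.27755 = SGD 137,501.26
SGD 137,501.26 × 56.3807 = INR 7,752,417.03
Profit = INR 7,752,417.03 − INR 7,663,000.00

Profit: INR 89,417.03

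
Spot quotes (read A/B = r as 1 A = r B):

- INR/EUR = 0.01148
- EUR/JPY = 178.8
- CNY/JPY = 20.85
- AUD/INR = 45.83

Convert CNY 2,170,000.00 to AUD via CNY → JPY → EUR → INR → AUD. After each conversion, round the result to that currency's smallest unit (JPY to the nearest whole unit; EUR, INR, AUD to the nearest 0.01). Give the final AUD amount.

AUD 480,957.31

CNY 2,170,000.00 × 20.85 = JPY 45,244,500
JPY 45,244,500 ÷ 178.8 = EUR 253,045.30
EUR 253,045.30 ÷ 0.01148 = INR 22,042,273.52
INR 22,042,273.52 ÷ 45.83 = AUD 480,957.31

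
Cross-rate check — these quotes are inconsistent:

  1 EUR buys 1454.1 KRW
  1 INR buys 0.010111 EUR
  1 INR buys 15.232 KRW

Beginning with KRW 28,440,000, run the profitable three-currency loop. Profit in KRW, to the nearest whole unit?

Profit: KRW 1,024,436

Profitable loop is KRW → EUR → INR → KRW:
KRW 28,440,000 ÷ 1454.1 = EUR 19,558.49
EUR 19,558.49 ÷ 0.010111 = INR 1,934,377.39
INR 1,934,377.39 × 15.232 = KRW 29,464,436
Profit = KRW 29,464,436 − KRW 28,440,000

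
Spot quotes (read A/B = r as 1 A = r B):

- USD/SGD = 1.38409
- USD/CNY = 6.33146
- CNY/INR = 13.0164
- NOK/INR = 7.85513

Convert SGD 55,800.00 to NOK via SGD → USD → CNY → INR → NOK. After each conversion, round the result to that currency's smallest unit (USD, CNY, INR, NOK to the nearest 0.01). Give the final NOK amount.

NOK 422,971.66

SGD 55,800.00 ÷ 1.38409 = USD 40,315.30
USD 40,315.30 × 6.33146 = CNY 255,254.71
CNY 255,254.71 × 13.0164 = INR 3,322,497.41
INR 3,322,497.41 ÷ 7.85513 = NOK 422,971.66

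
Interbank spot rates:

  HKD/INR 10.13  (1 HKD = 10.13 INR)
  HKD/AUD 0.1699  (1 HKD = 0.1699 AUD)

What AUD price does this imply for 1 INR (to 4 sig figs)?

INR/AUD = 0.01677

1 INR ÷ 10.13 = 0.0987167 HKD
0.0987167 HKD × 0.1699 = 0.016772 AUD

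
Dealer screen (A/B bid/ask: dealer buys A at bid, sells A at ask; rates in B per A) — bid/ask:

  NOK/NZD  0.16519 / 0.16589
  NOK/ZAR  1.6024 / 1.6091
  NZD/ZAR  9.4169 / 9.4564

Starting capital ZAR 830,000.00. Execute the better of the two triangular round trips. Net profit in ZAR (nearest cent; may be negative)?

Net profit: ZAR 17,818.69

Best loop ZAR → NZD → NOK → ZAR:
ZAR 830,000.00 ÷ 9.4564 (buy NZD at ask) = NZD 87,771.24
NZD 87,771.24 ÷ 0.16589 (buy NOK at ask) = NOK 529,093.04
NOK 529,093.04 × 1.6024 (sell NOK at bid) = ZAR 847,818.69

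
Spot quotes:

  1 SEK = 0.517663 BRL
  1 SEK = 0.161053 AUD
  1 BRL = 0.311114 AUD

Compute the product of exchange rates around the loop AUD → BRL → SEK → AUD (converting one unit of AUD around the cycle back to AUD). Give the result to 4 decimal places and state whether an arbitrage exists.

1.0000 (no arbitrage)

Around AUD → BRL → SEK → AUD: 1 ÷ 0.311114 ÷ 0.517663 × 0.161053 = 1.000005
Product ≈ 1 (deviation 0.000%, within rounding noise).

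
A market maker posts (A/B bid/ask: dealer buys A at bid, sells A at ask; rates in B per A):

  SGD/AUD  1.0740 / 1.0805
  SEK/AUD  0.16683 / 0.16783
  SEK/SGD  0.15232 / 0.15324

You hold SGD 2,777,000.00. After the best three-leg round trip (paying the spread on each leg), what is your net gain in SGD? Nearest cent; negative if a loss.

Net profit: SGD 21,034.82

Best loop SGD → SEK → AUD → SGD:
SGD 2,777,000.00 ÷ 0.15324 (buy SEK at ask) = SEK 18,121,900.29
SEK 18,121,900.29 × 0.16683 (sell SEK at bid) = AUD 3,023,276.62
AUD 3,023,276.62 ÷ 1.0805 (buy SGD at ask) = SGD 2,798,034.82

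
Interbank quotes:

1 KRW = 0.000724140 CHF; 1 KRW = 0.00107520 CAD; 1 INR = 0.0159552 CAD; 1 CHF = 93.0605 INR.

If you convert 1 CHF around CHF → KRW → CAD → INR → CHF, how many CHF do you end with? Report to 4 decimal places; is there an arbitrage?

Around CHF → KRW → CAD → INR → CHF: 1 ÷ 0.000724140 × 0.00107520 ÷ 0.0159552 ÷ 93.0605 = 0.999998
Product ≈ 1 (deviation 0.000%, within rounding noise).

1.0000 (no arbitrage)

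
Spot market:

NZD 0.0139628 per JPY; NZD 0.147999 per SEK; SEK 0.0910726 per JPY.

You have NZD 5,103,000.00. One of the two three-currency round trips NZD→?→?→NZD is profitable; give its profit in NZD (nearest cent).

Profit: NZD 183,297.12

Profitable loop is NZD → SEK → JPY → NZD:
NZD 5,103,000.00 ÷ 0.147999 = SEK 34,479,962.70
SEK 34,479,962.70 ÷ 0.0910726 = JPY 378,598,642
JPY 378,598,642 × 0.0139628 = NZD 5,286,297.12
Profit = NZD 5,286,297.12 − NZD 5,103,000.00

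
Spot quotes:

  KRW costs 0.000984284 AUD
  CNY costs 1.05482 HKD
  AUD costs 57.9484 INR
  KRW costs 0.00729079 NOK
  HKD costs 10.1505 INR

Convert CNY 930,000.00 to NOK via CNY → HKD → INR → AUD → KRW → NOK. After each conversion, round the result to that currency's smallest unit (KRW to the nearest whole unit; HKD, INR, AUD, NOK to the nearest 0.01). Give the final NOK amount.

CNY 930,000.00 × 1.05482 = HKD 980,982.60
HKD 980,982.60 × 10.1505 = INR 9,957,463.88
INR 9,957,463.88 ÷ 57.9484 = AUD 171,833.28
AUD 171,833.28 ÷ 0.000984284 = KRW 174,576,931
KRW 174,576,931 × 0.00729079 = NOK 1,272,803.74

NOK 1,272,803.74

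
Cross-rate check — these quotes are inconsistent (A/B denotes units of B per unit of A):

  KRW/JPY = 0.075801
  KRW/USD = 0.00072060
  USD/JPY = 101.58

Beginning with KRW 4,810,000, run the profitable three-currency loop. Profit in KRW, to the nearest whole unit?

Profitable loop is KRW → JPY → USD → KRW:
KRW 4,810,000 × 0.075801 = JPY 364,603
JPY 364,603 ÷ 101.58 = USD 3,589.32
USD 3,589.32 ÷ 0.00072060 = KRW 4,981,012
Profit = KRW 4,981,012 − KRW 4,810,000

Profit: KRW 171,012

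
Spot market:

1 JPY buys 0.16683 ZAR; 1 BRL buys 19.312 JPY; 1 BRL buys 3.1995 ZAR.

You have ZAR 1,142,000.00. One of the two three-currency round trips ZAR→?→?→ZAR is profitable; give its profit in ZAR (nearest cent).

Profitable loop is ZAR → BRL → JPY → ZAR:
ZAR 1,142,000.00 ÷ 3.1995 = BRL 356,930.77
BRL 356,930.77 × 19.312 = JPY 6,893,047
JPY 6,893,047 × 0.16683 = ZAR 1,149,967.04
Profit = ZAR 1,149,967.04 − ZAR 1,142,000.00

Profit: ZAR 7,967.04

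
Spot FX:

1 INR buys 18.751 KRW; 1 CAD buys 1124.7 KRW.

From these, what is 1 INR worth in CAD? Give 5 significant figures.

INR/CAD = 0.016672

1 INR × 18.751 = 18.751 KRW
18.751 KRW ÷ 1124.7 = 0.016672 CAD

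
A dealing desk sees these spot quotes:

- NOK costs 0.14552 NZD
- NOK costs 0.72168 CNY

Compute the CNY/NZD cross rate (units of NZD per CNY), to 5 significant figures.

1 CNY ÷ 0.72168 = 1.38566 NOK
1.38566 NOK × 0.14552 = 0.201641 NZD

CNY/NZD = 0.20164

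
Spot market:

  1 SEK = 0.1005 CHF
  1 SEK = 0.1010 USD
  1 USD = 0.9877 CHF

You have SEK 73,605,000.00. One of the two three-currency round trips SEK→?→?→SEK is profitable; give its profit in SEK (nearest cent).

Profitable loop is SEK → CHF → USD → SEK:
SEK 73,605,000.00 × 0.1005 = CHF 7,397,302.50
CHF 7,397,302.50 ÷ 0.9877 = USD 7,489,422.40
USD 7,489,422.40 ÷ 0.1010 = SEK 74,152,696.98
Profit = SEK 74,152,696.98 − SEK 73,605,000.00

Profit: SEK 547,696.98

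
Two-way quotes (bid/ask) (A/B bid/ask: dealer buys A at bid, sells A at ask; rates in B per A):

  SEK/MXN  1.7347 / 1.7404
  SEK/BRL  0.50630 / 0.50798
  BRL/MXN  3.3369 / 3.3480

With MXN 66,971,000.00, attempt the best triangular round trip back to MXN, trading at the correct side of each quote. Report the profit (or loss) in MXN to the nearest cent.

Net profit: MXN 1,338,184.28

Best loop MXN → BRL → SEK → MXN:
MXN 66,971,000.00 ÷ 3.3480 (buy BRL at ask) = BRL 20,003,285.54
BRL 20,003,285.54 ÷ 0.50798 (buy SEK at ask) = SEK 39,378,096.66
SEK 39,378,096.66 × 1.7347 (sell SEK at bid) = MXN 68,309,184.28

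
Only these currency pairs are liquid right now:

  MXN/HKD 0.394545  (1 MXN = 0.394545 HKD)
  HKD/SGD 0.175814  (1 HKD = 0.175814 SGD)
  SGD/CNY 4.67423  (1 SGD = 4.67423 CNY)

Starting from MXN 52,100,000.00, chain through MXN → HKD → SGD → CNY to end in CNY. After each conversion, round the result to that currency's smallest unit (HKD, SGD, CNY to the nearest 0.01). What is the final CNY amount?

MXN 52,100,000.00 × 0.394545 = HKD 20,555,794.50
HKD 20,555,794.50 × 0.175814 = SGD 3,613,996.45
SGD 3,613,996.45 × 4.67423 = CNY 16,892,650.63

CNY 16,892,650.63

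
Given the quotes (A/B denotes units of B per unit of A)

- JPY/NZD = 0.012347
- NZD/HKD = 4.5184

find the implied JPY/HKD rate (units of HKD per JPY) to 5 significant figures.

JPY/HKD = 0.055789

1 JPY × 0.012347 = 0.012347 NZD
0.012347 NZD × 4.5184 = 0.0557887 HKD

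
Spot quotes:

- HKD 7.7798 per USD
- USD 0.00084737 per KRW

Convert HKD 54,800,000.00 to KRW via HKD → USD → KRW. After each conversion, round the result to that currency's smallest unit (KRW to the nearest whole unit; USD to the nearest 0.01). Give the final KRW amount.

KRW 8,312,641,326

HKD 54,800,000.00 ÷ 7.7798 = USD 7,043,882.88
USD 7,043,882.88 ÷ 0.00084737 = KRW 8,312,641,326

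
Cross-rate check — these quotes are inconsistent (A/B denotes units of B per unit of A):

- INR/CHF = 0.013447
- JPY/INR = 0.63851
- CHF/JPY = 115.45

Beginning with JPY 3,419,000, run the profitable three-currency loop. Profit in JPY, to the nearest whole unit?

Profit: JPY 30,150

Profitable loop is JPY → CHF → INR → JPY:
JPY 3,419,000 ÷ 115.45 = CHF 29,614.55
CHF 29,614.55 ÷ 0.013447 = INR 2,202,316.63
INR 2,202,316.63 ÷ 0.63851 = JPY 3,449,150
Profit = JPY 3,449,150 − JPY 3,419,000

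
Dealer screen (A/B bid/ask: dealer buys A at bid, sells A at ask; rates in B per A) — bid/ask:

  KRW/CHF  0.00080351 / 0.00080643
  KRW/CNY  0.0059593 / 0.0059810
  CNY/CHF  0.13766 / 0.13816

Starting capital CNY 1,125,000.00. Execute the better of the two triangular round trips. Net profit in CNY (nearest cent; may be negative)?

Best loop CNY → CHF → KRW → CNY:
CNY 1,125,000.00 × 0.13766 (sell CNY at bid) = CHF 154,867.50
CHF 154,867.50 ÷ 0.00080643 (buy KRW at ask) = KRW 192,040,847
KRW 192,040,847 × 0.0059593 (sell KRW at bid) = CNY 1,144,429.02

Net profit: CNY 19,429.02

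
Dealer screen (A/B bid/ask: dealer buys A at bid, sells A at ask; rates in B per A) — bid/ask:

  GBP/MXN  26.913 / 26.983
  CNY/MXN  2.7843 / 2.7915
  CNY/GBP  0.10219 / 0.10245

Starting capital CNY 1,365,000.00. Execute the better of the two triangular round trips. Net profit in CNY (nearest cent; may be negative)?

Best loop CNY → MXN → GBP → CNY:
CNY 1,365,000.00 × 2.7843 (sell CNY at bid) = MXN 3,800,569.50
MXN 3,800,569.50 ÷ 26.983 (buy GBP at ask) = GBP 140,850.52
GBP 140,850.52 ÷ 0.10245 (buy CNY at ask) = CNY 1,374,822.03

Net profit: CNY 9,822.03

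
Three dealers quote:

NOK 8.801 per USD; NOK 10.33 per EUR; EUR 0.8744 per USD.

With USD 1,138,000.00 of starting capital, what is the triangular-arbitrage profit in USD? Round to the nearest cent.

Profit: USD 29,940.48

Profitable loop is USD → EUR → NOK → USD:
USD 1,138,000.00 × 0.8744 = EUR 995,067.20
EUR 995,067.20 × 10.33 = NOK 10,279,044.18
NOK 10,279,044.18 ÷ 8.801 = USD 1,167,940.48
Profit = USD 1,167,940.48 − USD 1,138,000.00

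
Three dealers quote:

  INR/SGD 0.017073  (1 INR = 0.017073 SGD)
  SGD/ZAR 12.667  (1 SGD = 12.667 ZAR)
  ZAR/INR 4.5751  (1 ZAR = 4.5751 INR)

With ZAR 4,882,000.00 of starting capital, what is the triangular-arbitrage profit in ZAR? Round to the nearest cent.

Profit: ZAR 52,163.92

Profitable loop is ZAR → SGD → INR → ZAR:
ZAR 4,882,000.00 ÷ 12.667 = SGD 385,410.91
SGD 385,410.91 ÷ 0.017073 = INR 22,574,293.34
INR 22,574,293.34 ÷ 4.5751 = ZAR 4,934,163.92
Profit = ZAR 4,934,163.92 − ZAR 4,882,000.00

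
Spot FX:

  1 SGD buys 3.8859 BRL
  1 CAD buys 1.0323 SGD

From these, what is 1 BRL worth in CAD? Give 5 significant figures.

BRL/CAD = 0.24929

1 BRL ÷ 3.8859 = 0.257341 SGD
0.257341 SGD ÷ 1.0323 = 0.249289 CAD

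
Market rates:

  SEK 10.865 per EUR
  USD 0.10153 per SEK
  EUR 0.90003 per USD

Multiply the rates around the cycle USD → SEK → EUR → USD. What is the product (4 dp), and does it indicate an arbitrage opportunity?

Around USD → SEK → EUR → USD: 1 ÷ 0.10153 ÷ 10.865 ÷ 0.90003 = 1.007207
Product > 1; profitable direction is USD → SEK → EUR → USD.

1.0072 (arbitrage exists)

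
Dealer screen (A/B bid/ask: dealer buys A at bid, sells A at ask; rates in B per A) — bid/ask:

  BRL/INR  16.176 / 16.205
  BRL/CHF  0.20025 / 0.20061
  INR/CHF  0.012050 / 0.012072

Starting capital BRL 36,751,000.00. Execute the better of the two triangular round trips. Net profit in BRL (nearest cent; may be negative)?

Best loop BRL → CHF → INR → BRL:
BRL 36,751,000.00 × 0.20025 (sell BRL at bid) = CHF 7,359,387.75
CHF 7,359,387.75 ÷ 0.012072 (buy INR at ask) = INR 609,624,565.11
INR 609,624,565.11 ÷ 16.205 (buy BRL at ask) = BRL 37,619,535.03

Net profit: BRL 868,535.03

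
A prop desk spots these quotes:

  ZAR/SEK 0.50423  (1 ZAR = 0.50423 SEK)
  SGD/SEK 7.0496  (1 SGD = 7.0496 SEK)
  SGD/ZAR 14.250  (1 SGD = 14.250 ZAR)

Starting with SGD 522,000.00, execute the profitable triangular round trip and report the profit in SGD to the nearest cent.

Profitable loop is SGD → ZAR → SEK → SGD:
SGD 522,000.00 × 14.250 = ZAR 7,438,500.00
ZAR 7,438,500.00 × 0.50423 = SEK 3,750,714.85
SEK 3,750,714.85 ÷ 7.0496 = SGD 532,046.48
Profit = SGD 532,046.48 − SGD 522,000.00

Profit: SGD 10,046.48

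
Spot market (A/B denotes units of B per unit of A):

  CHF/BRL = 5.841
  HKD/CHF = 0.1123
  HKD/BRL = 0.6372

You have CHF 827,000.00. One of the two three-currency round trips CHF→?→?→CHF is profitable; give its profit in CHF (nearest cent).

Profitable loop is CHF → BRL → HKD → CHF:
CHF 827,000.00 × 5.841 = BRL 4,830,507.00
BRL 4,830,507.00 ÷ 0.6372 = HKD 7,580,833.33
HKD 7,580,833.33 × 0.1123 = CHF 851,327.58
Profit = CHF 851,327.58 − CHF 827,000.00

Profit: CHF 24,327.58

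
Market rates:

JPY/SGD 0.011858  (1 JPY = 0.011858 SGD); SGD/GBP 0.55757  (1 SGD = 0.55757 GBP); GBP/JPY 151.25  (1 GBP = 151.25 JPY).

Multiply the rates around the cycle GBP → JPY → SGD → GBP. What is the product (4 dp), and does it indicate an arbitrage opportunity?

1.0000 (no arbitrage)

Around GBP → JPY → SGD → GBP: 1 × 151.25 × 0.011858 × 0.55757 = 1.000014
Product ≈ 1 (deviation 0.001%, within rounding noise).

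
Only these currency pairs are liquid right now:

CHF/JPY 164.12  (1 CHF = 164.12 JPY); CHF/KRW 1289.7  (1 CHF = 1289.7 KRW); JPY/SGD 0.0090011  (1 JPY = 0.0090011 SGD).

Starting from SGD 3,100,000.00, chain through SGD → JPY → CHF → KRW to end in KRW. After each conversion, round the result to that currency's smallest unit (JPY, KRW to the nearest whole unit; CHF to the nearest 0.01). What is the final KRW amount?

KRW 2,706,408,186

SGD 3,100,000.00 ÷ 0.0090011 = JPY 344,402,351
JPY 344,402,351 ÷ 164.12 = CHF 2,098,478.86
CHF 2,098,478.86 × 1289.7 = KRW 2,706,408,186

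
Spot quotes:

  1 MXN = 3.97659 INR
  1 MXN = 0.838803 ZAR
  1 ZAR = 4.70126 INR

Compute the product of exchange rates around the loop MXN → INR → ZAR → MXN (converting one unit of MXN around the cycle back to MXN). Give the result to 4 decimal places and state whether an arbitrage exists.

Around MXN → INR → ZAR → MXN: 1 × 3.97659 ÷ 4.70126 ÷ 0.838803 = 1.008409
Product > 1; profitable direction is MXN → INR → ZAR → MXN.

1.0084 (arbitrage exists)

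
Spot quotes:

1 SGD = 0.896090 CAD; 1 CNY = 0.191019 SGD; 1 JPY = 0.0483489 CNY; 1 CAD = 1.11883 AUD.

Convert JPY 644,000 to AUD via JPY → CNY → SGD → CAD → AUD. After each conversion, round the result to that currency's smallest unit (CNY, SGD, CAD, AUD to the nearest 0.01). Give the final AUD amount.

JPY 644,000 × 0.0483489 = CNY 31,136.69
CNY 31,136.69 × 0.191019 = SGD 5,947.70
SGD 5,947.70 × 0.896090 = CAD 5,329.67
CAD 5,329.67 × 1.11883 = AUD 5,962.99

AUD 5,962.99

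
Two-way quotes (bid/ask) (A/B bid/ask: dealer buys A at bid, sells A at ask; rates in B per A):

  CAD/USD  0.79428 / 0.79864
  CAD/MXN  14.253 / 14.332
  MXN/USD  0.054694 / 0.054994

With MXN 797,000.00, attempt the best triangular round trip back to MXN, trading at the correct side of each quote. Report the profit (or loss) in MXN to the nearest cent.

Best loop MXN → CAD → USD → MXN:
MXN 797,000.00 ÷ 14.332 (buy CAD at ask) = CAD 55,609.82
CAD 55,609.82 × 0.79428 (sell CAD at bid) = USD 44,169.77
USD 44,169.77 ÷ 0.054994 (buy MXN at ask) = MXN 803,174.37

Net profit: MXN 6,174.37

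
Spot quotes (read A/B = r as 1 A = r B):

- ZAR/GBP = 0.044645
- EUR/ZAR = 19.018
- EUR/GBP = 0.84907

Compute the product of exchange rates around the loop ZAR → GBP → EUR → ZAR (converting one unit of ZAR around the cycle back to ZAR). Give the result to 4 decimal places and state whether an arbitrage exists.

Around ZAR → GBP → EUR → ZAR: 1 × 0.044645 ÷ 0.84907 × 19.018 = 0.999987
Product ≈ 1 (deviation 0.001%, within rounding noise).

1.0000 (no arbitrage)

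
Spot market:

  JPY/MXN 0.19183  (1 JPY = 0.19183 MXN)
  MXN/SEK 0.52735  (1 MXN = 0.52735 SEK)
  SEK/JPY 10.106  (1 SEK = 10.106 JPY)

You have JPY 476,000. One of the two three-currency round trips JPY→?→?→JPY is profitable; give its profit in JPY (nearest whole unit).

Profitable loop is JPY → MXN → SEK → JPY:
JPY 476,000 × 0.19183 = MXN 91,311.08
MXN 91,311.08 × 0.52735 = SEK 48,152.90
SEK 48,152.90 × 10.106 = JPY 486,633
Profit = JPY 486,633 − JPY 476,000

Profit: JPY 10,633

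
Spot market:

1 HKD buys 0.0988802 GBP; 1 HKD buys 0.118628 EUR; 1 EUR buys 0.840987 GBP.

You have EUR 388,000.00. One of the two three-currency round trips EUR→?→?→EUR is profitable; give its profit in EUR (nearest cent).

Profit: EUR 3,470.36

Profitable loop is EUR → GBP → HKD → EUR:
EUR 388,000.00 × 0.840987 = GBP 326,302.96
GBP 326,302.96 ÷ 0.0988802 = HKD 3,299,982.77
HKD 3,299,982.77 × 0.118628 = EUR 391,470.36
Profit = EUR 391,470.36 − EUR 388,000.00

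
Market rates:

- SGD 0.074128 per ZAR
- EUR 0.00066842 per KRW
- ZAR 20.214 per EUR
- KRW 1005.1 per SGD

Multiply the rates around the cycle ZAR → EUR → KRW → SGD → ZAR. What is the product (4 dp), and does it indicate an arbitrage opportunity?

0.9934 (arbitrage exists)

Around ZAR → EUR → KRW → SGD → ZAR: 1 ÷ 20.214 ÷ 0.00066842 ÷ 1005.1 ÷ 0.074128 = 0.993360
Product < 1; profitable direction is ZAR → SGD → KRW → EUR → ZAR.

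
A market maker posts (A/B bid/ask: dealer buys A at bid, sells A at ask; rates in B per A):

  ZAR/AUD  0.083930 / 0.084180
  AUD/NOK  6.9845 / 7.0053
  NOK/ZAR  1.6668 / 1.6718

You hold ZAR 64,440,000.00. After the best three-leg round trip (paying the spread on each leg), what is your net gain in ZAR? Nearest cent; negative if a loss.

Best loop ZAR → NOK → AUD → ZAR:
ZAR 64,440,000.00 ÷ 1.6718 (buy NOK at ask) = NOK 38,545,280.54
NOK 38,545,280.54 ÷ 7.0053 (buy AUD at ask) = AUD 5,502,302.62
AUD 5,502,302.62 ÷ 0.084180 (buy ZAR at ask) = ZAR 65,363,537.88

Net profit: ZAR 923,537.88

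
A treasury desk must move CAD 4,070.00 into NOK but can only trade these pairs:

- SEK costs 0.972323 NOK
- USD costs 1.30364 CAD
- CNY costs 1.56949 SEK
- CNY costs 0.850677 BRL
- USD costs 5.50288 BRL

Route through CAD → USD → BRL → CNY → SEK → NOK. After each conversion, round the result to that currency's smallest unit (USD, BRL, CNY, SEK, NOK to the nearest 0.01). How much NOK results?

CAD 4,070.00 ÷ 1.30364 = USD 3,122.03
USD 3,122.03 × 5.50288 = BRL 17,180.16
BRL 17,180.16 ÷ 0.850677 = CNY 20,195.87
CNY 20,195.87 × 1.56949 = SEK 31,697.22
SEK 31,697.22 × 0.972323 = NOK 30,819.94

NOK 30,819.94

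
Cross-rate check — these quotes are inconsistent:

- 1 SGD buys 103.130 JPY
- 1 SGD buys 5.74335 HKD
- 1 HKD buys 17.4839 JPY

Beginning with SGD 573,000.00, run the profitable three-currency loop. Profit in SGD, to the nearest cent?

Profitable loop is SGD → JPY → HKD → SGD:
SGD 573,000.00 × 103.130 = JPY 59,093,490
JPY 59,093,490 ÷ 17.4839 = HKD 3,379,880.35
HKD 3,379,880.35 ÷ 5.74335 = SGD 588,485.87
Profit = SGD 588,485.87 − SGD 573,000.00

Profit: SGD 15,485.87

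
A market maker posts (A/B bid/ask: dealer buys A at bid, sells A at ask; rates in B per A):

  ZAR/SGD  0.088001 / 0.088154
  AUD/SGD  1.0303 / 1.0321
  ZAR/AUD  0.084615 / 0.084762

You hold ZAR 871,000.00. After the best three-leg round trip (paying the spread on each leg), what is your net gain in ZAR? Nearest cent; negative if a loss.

Net profit: ZAR 5,158.72

Best loop ZAR → SGD → AUD → ZAR:
ZAR 871,000.00 × 0.088001 (sell ZAR at bid) = SGD 76,648.87
SGD 76,648.87 ÷ 1.0321 (buy AUD at ask) = AUD 74,264.97
AUD 74,264.97 ÷ 0.084762 (buy ZAR at ask) = ZAR 876,158.72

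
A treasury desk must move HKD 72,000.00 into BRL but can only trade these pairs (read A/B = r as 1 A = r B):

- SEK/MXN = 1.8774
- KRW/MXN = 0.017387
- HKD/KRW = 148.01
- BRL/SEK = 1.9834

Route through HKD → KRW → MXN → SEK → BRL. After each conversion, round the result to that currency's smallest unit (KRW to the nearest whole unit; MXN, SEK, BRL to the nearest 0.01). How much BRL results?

BRL 49,760.08

HKD 72,000.00 × 148.01 = KRW 10,656,720
KRW 10,656,720 × 0.017387 = MXN 185,288.39
MXN 185,288.39 ÷ 1.8774 = SEK 98,694.15
SEK 98,694.15 ÷ 1.9834 = BRL 49,760.08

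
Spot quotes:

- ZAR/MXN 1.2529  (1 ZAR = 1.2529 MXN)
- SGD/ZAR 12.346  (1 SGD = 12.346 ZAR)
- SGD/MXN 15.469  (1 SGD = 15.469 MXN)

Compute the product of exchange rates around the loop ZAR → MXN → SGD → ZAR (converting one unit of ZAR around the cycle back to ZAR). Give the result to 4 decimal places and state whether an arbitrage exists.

1.0000 (no arbitrage)

Around ZAR → MXN → SGD → ZAR: 1 × 1.2529 ÷ 15.469 × 12.346 = 0.999955
Product ≈ 1 (deviation 0.005%, within rounding noise).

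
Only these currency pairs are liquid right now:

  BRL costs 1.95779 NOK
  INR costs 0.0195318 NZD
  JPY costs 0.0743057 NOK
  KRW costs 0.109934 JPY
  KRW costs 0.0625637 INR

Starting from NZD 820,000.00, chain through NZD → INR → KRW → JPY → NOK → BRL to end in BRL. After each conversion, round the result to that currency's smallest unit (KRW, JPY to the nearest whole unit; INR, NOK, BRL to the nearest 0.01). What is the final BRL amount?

NZD 820,000.00 ÷ 0.0195318 = INR 41,982,817.76
INR 41,982,817.76 ÷ 0.0625637 = KRW 671,041,159
KRW 671,041,159 × 0.109934 = JPY 73,770,239
JPY 73,770,239 × 0.0743057 = NOK 5,481,549.25
NOK 5,481,549.25 ÷ 1.95779 = BRL 2,799,865.79

BRL 2,799,865.79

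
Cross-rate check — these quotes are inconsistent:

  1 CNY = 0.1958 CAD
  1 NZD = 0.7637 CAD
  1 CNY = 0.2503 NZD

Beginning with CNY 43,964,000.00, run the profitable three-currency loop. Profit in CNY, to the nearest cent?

Profit: CNY 1,068,519.57

Profitable loop is CNY → CAD → NZD → CNY:
CNY 43,964,000.00 × 0.1958 = CAD 8,608,151.20
CAD 8,608,151.20 ÷ 0.7637 = NZD 11,271,639.65
NZD 11,271,639.65 ÷ 0.2503 = CNY 45,032,519.57
Profit = CNY 45,032,519.57 − CNY 43,964,000.00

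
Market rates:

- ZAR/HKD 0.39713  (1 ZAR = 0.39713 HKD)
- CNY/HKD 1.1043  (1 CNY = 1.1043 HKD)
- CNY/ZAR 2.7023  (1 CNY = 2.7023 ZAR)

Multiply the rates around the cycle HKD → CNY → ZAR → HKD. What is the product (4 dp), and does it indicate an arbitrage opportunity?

0.9718 (arbitrage exists)

Around HKD → CNY → ZAR → HKD: 1 ÷ 1.1043 × 2.7023 × 0.39713 = 0.971805
Product < 1; profitable direction is HKD → ZAR → CNY → HKD.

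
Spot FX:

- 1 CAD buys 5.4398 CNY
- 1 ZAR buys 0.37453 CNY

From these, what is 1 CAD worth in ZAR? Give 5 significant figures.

1 CAD × 5.4398 = 5.4398 CNY
5.4398 CNY ÷ 0.37453 = 14.5243 ZAR

CAD/ZAR = 14.524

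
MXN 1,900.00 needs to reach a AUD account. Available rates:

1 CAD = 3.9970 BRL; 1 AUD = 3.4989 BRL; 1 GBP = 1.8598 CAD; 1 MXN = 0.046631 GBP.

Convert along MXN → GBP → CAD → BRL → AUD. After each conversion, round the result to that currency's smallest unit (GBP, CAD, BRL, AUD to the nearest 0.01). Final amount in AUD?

MXN 1,900.00 × 0.046631 = GBP 88.60
GBP 88.60 × 1.8598 = CAD 164.78
CAD 164.78 × 3.9970 = BRL 658.63
BRL 658.63 ÷ 3.4989 = AUD 188.24

AUD 188.24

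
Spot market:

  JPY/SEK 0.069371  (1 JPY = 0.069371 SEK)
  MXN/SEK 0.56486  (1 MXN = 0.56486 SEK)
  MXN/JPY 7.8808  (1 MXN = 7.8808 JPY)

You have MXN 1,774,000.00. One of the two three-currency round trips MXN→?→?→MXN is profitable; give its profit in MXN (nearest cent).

Profit: MXN 58,931.25

Profitable loop is MXN → SEK → JPY → MXN:
MXN 1,774,000.00 × 0.56486 = SEK 1,002,061.64
SEK 1,002,061.64 ÷ 0.069371 = JPY 14,444,965
JPY 14,444,965 ÷ 7.8808 = MXN 1,832,931.25
Profit = MXN 1,832,931.25 − MXN 1,774,000.00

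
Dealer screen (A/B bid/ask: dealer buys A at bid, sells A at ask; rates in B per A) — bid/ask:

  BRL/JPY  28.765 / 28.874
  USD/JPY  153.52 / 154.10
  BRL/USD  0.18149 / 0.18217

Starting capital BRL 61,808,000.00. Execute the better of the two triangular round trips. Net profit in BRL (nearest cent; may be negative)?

Best loop BRL → JPY → USD → BRL:
BRL 61,808,000.00 × 28.765 (sell BRL at bid) = JPY 1,777,907,120
JPY 1,777,907,120 ÷ 154.10 (buy USD at ask) = USD 11,537,359.64
USD 11,537,359.64 ÷ 0.18217 (buy BRL at ask) = BRL 63,332,928.78

Net profit: BRL 1,524,928.78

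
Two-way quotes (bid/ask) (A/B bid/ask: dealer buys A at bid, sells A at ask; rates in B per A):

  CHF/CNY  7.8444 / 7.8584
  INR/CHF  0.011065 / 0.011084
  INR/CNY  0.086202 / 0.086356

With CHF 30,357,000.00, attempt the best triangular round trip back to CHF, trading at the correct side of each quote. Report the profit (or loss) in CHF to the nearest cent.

Best loop CHF → CNY → INR → CHF:
CHF 30,357,000.00 × 7.8444 (sell CHF at bid) = CNY 238,132,450.80
CNY 238,132,450.80 ÷ 0.086356 (buy INR at ask) = INR 2,757,566,941.50
INR 2,757,566,941.50 × 0.011065 (sell INR at bid) = CHF 30,512,478.21

Net profit: CHF 155,478.21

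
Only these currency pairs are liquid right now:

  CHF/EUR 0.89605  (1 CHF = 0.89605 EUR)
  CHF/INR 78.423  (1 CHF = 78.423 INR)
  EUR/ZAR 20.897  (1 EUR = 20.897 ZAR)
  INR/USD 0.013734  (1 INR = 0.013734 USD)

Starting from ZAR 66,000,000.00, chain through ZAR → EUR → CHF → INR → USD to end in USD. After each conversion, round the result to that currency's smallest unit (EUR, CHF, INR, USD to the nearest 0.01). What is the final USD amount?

ZAR 66,000,000.00 ÷ 20.897 = EUR 3,158,348.09
EUR 3,158,348.09 ÷ 0.89605 = CHF 3,524,745.37
CHF 3,524,745.37 × 78.423 = INR 276,421,106.15
INR 276,421,106.15 × 0.013734 = USD 3,796,367.47

USD 3,796,367.47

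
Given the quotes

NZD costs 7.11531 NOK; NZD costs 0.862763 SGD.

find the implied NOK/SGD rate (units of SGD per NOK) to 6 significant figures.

NOK/SGD = 0.121254

1 NOK ÷ 7.11531 = 0.140542 NZD
0.140542 NZD × 0.862763 = 0.121254 SGD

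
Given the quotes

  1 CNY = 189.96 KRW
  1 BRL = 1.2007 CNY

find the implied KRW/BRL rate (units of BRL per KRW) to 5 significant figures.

KRW/BRL = 0.0043843

1 KRW ÷ 189.96 = 0.00526427 CNY
0.00526427 CNY ÷ 1.2007 = 0.00438433 BRL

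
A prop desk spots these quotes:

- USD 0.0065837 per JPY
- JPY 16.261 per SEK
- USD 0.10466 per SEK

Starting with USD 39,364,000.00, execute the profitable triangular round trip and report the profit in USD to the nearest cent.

Profit: USD 901,748.41

Profitable loop is USD → SEK → JPY → USD:
USD 39,364,000.00 ÷ 0.10466 = SEK 376,113,128.22
SEK 376,113,128.22 × 16.261 = JPY 6,115,975,578
JPY 6,115,975,578 × 0.0065837 = USD 40,265,748.41
Profit = USD 40,265,748.41 − USD 39,364,000.00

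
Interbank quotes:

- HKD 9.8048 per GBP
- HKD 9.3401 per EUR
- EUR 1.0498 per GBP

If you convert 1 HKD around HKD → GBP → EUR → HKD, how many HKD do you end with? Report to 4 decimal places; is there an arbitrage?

1.0000 (no arbitrage)

Around HKD → GBP → EUR → HKD: 1 ÷ 9.8048 × 1.0498 × 9.3401 = 1.000045
Product ≈ 1 (deviation 0.004%, within rounding noise).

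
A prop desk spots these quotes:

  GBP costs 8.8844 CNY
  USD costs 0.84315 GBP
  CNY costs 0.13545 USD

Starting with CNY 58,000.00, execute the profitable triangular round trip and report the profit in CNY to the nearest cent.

Profitable loop is CNY → USD → GBP → CNY:
CNY 58,000.00 × 0.13545 = USD 7,856.10
USD 7,856.10 × 0.84315 = GBP 6,623.87
GBP 6,623.87 × 8.8844 = CNY 58,849.12
Profit = CNY 58,849.12 − CNY 58,000.00

Profit: CNY 849.12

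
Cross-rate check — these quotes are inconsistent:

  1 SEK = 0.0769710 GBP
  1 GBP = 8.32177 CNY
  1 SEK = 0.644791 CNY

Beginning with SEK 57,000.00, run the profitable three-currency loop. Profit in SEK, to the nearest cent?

Profitable loop is SEK → CNY → GBP → SEK:
SEK 57,000.00 × 0.644791 = CNY 36,753.09
CNY 36,753.09 ÷ 8.32177 = GBP 4,416.50
GBP 4,416.50 ÷ 0.0769710 = SEK 57,378.74
Profit = SEK 57,378.74 − SEK 57,000.00

Profit: SEK 378.74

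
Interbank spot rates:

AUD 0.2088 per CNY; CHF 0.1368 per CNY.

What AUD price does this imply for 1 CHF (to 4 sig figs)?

1 CHF ÷ 0.1368 = 7.30994 CNY
7.30994 CNY × 0.2088 = 1.52632 AUD

CHF/AUD = 1.526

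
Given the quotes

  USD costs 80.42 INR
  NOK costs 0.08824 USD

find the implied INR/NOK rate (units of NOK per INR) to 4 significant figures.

INR/NOK = 0.1409

1 INR ÷ 80.42 = 0.0124347 USD
0.0124347 USD ÷ 0.08824 = 0.140919 NOK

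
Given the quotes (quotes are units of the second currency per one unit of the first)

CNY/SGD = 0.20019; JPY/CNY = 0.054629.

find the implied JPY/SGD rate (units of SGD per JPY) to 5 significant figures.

1 JPY × 0.054629 = 0.054629 CNY
0.054629 CNY × 0.20019 = 0.0109362 SGD

JPY/SGD = 0.010936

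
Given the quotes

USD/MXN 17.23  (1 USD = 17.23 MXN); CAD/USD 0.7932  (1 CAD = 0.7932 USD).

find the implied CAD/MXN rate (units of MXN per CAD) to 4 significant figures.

CAD/MXN = 13.67

1 CAD × 0.7932 = 0.7932 USD
0.7932 USD × 17.23 = 13.6668 MXN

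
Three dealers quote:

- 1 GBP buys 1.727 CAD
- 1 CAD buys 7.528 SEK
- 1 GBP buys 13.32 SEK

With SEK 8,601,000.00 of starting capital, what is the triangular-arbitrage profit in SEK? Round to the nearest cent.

Profitable loop is SEK → CAD → GBP → SEK:
SEK 8,601,000.00 ÷ 7.528 = CAD 1,142,534.54
CAD 1,142,534.54 ÷ 1.727 = GBP 661,571.82
GBP 661,571.82 × 13.32 = SEK 8,812,136.68
Profit = SEK 8,812,136.68 − SEK 8,601,000.00

Profit: SEK 211,136.68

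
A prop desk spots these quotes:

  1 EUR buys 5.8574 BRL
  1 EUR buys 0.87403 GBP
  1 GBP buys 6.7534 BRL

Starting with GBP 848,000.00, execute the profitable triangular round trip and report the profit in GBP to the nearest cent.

Profit: GBP 6,554.53

Profitable loop is GBP → BRL → EUR → GBP:
GBP 848,000.00 × 6.7534 = BRL 5,726,883.20
BRL 5,726,883.20 ÷ 5.8574 = EUR 977,717.62
EUR 977,717.62 × 0.87403 = GBP 854,554.53
Profit = GBP 854,554.53 − GBP 848,000.00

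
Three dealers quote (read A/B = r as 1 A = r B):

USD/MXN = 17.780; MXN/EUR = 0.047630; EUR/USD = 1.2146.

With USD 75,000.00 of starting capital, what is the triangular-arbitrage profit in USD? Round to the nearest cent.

Profit: USD 2,144.84

Profitable loop is USD → MXN → EUR → USD:
USD 75,000.00 × 17.780 = MXN 1,333,500.00
MXN 1,333,500.00 × 0.047630 = EUR 63,514.60
EUR 63,514.60 × 1.2146 = USD 77,144.84
Profit = USD 77,144.84 − USD 75,000.00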